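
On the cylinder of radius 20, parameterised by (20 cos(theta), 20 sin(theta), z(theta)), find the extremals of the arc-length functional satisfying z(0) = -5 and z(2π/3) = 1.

Parameterise the cylinder of radius R = 20 as
    r(θ) = (20 cos θ, 20 sin θ, z(θ)).
The arc-length element is
    ds = sqrt(400 + (dz/dθ)^2) dθ,
so the Lagrangian is L = sqrt(400 + z'^2).
L depends on z' only, not on z or θ, so ∂L/∂z = 0 and
    ∂L/∂z' = z' / sqrt(400 + z'^2).
The Euler-Lagrange equation gives
    d/dθ( z' / sqrt(400 + z'^2) ) = 0,
so z' is constant. Integrating once:
    z(θ) = a θ + b,
a helix on the cylinder (a straight line when the cylinder is unrolled). The constants a, b are determined by the endpoint conditions.
With endpoint conditions z(0) = -5 and z(2π/3) = 1: from z(0) = b we get b = -5, and a·2π/3 + -5 = 1 gives a = 9/π, so
    z(θ) = (9/π) θ − 5.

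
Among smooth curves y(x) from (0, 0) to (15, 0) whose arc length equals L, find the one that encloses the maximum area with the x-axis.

Set up the augmented Lagrangian using a multiplier λ for the length constraint:
    F(y, y') = y − λ sqrt(1 + y'^2).
F has no explicit x dependence, so the Beltrami identity yields a first integral
    F − y' ∂F/∂y' = C.
Compute ∂F/∂y' = −λ y' / sqrt(1 + y'^2). Then
    y − λ sqrt(1 + y'^2) + λ y'^2 / sqrt(1 + y'^2) = C
    ⇒  y − λ / sqrt(1 + y'^2) = C.
Solving for y' and integrating gives
    (x − a)^2 + (y − b)^2 = λ^2,
a circular arc of radius λ. The constants a, b are determined by the endpoint conditions y(0) = y(15) = 0, and λ is fixed implicitly by the length constraint
    ∫_{0}^{15} sqrt(1 + y'^2) dx = L.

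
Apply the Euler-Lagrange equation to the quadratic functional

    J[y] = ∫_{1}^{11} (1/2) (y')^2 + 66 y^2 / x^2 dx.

The Lagrangian is L = (1/2) (y')^2 + 66 y^2 / x^2.
Compute ∂L/∂y = 132y/x^2, ∂L/∂y' = y'.
The Euler-Lagrange equation d/dx(∂L/∂y') − ∂L/∂y = 0 reduces to
    y'' − 132/x^2 · y = 0  (x > 0).
Its general solution is
    y(x) = A x^12 + B x^(-11),
with A, B fixed by the endpoint conditions.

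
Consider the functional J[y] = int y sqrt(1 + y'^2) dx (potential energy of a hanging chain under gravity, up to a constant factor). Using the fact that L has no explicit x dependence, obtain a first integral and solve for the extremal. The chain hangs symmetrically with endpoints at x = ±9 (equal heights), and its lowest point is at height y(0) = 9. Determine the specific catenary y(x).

The Lagrangian L(y, y') = y sqrt(1 + y'^2) has no explicit x dependence, so the Beltrami identity applies:
    L − y' ∂L/∂y' = C.
Compute ∂L/∂y' = y · y' / sqrt(1 + y'^2). Then
    L − y' ∂L/∂y'
    = y sqrt(1 + y'^2) − y · y'^2 / sqrt(1 + y'^2)
    = y (1 + y'^2 − y'^2) / sqrt(1 + y'^2)
    = y / sqrt(1 + y'^2) = C.
Squaring gives y^2 = C^2 (1 + y'^2), i.e.
    y'^2 = y^2 / C^2 − 1.
Separating variables,
    dy / sqrt(y^2 − C^2) = dx / C,
and integrating gives arccosh(y / C) = (x − a)/C, so
    y(x) = C cosh((x − a)/C),
the catenary. The constants C and a are fixed by the two endpoint conditions (and, for the hanging-chain problem, the length constraint selects C).
Now fit the given data. The endpoints x = ±9 are symmetric at equal height, so the catenary is even about its minimum: a = 0 and y(x) = C cosh(x/C). The lowest point is y(0) = C cosh(0) = C, and we are told y(0) = 9, so C = 9. Therefore
    y(x) = 9 cosh(x/9),
and at the endpoints
    y(±9) = 9 cosh(9/9).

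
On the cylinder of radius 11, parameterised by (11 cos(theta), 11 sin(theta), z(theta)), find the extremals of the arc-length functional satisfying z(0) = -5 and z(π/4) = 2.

Parameterise the cylinder of radius R = 11 as
    r(θ) = (11 cos θ, 11 sin θ, z(θ)).
The arc-length element is
    ds = sqrt(121 + (dz/dθ)^2) dθ,
so the Lagrangian is L = sqrt(121 + z'^2).
L depends on z' only, not on z or θ, so ∂L/∂z = 0 and
    ∂L/∂z' = z' / sqrt(121 + z'^2).
The Euler-Lagrange equation gives
    d/dθ( z' / sqrt(121 + z'^2) ) = 0,
so z' is constant. Integrating once:
    z(θ) = a θ + b,
a helix on the cylinder (a straight line when the cylinder is unrolled). The constants a, b are determined by the endpoint conditions.
With endpoint conditions z(0) = -5 and z(π/4) = 2: from z(0) = b we get b = -5, and a·π/4 + -5 = 2 gives a = 28/π, so
    z(θ) = (28/π) θ − 5.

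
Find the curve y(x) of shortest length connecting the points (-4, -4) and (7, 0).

Arc-length functional: J[y] = ∫ sqrt(1 + (y')^2) dx.
Lagrangian L = sqrt(1 + (y')^2) has no explicit y dependence, so ∂L/∂y = 0 and the Euler-Lagrange equation gives
    d/dx( y' / sqrt(1 + (y')^2) ) = 0  ⇒  y' / sqrt(1 + (y')^2) = const.
Hence y' is constant, so y(x) is affine.
Fitting the endpoints (-4, -4) and (7, 0):
    slope m = (0 − (-4)) / (7 − (-4)) = 4/11,
    intercept c = (-4) − m·(-4) = -28/11.
Extremal: y(x) = (4/11) x - 28/11.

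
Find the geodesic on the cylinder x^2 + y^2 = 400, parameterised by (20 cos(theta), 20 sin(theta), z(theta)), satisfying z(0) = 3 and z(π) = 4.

Parameterise the cylinder of radius R = 20 as
    r(θ) = (20 cos θ, 20 sin θ, z(θ)).
The arc-length element is
    ds = sqrt(400 + (dz/dθ)^2) dθ,
so the Lagrangian is L = sqrt(400 + z'^2).
L depends on z' only, not on z or θ, so ∂L/∂z = 0 and
    ∂L/∂z' = z' / sqrt(400 + z'^2).
The Euler-Lagrange equation gives
    d/dθ( z' / sqrt(400 + z'^2) ) = 0,
so z' is constant. Integrating once:
    z(θ) = a θ + b,
a helix on the cylinder (a straight line when the cylinder is unrolled). The constants a, b are determined by the endpoint conditions.
With endpoint conditions z(0) = 3 and z(π) = 4: from z(0) = b we get b = 3, and a·π + 3 = 4 gives a = 1/π, so
    z(θ) = (1/π) θ + 3.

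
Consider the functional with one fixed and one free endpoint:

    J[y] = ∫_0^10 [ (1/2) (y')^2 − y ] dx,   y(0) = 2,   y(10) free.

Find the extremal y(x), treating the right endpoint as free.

The Lagrangian L = (1/2) (y')^2 − y gives
    ∂L/∂y = −1,   ∂L/∂y' = y'.
Euler-Lagrange: d/dx(y') − (−1) = 0, i.e. y'' + 1 = 0, so
    y(x) = −(1/2) x^2 + C1 x + C2.
Fixed left endpoint y(0) = 2 ⇒ C2 = 2.
The right endpoint x = 10 is free, so the natural (transversality) condition is ∂L/∂y' |_{x=10} = 0, i.e. y'(10) = 0.
Compute y'(x) = −1 x + C1, so y'(10) = −10 + C1 = 0 ⇒ C1 = 10.
Therefore the extremal is
    y(x) = −x^2/2 + 10 x + 2.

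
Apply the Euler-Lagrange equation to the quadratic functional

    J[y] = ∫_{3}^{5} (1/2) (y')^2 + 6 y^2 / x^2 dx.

The Lagrangian is L = (1/2) (y')^2 + 6 y^2 / x^2.
Compute ∂L/∂y = 12y/x^2, ∂L/∂y' = y'.
The Euler-Lagrange equation d/dx(∂L/∂y') − ∂L/∂y = 0 reduces to
    y'' − 12/x^2 · y = 0  (x > 0).
Its general solution is
    y(x) = A x^4 + B x^(-3),
with A, B fixed by the endpoint conditions.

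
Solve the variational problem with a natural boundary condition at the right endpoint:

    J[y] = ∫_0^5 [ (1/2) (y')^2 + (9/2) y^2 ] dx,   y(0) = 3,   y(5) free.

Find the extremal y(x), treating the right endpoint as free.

The Lagrangian L = (1/2) (y')^2 + (9/2) y^2 gives
    ∂L/∂y = 9 y,   ∂L/∂y' = y'.
Euler-Lagrange: y'' − 9 y = 0.
With k = 3, the general solution is
    y(x) = A cosh(3 x) + B sinh(3 x).
Fixed left endpoint y(0) = 3 ⇒ A = 3.
The right endpoint x = 5 is free, so the natural (transversality) condition is ∂L/∂y' |_{x=5} = 0, i.e. y'(5) = 0.
Compute y'(x) = A k sinh(k x) + B k cosh(k x), so
    y'(5) = A k sinh(k·5) + B k cosh(k·5) = 0
    ⇒ B = −A tanh(k·5) = − 3 tanh(3·5).
Therefore the extremal is
    y(x) = 3 cosh(3 x) − 3 tanh(3·5) sinh(3 x).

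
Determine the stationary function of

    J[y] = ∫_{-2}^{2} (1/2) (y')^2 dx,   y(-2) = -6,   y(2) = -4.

The Lagrangian is L = (1/2) (y')^2.
Compute ∂L/∂y = 0, ∂L/∂y' = y'.
The Euler-Lagrange equation d/dx(∂L/∂y') − ∂L/∂y = 0 reduces to
    y'' = 0.
Its general solution is
    y(x) = A x + B,
with A, B fixed by the endpoint conditions.
Applying the endpoint conditions y(-2) = -6 and y(2) = -4: solve A·-2 + B = -6 and A·2 + B = -4. Subtracting gives A(2 − -2) = -4 − -6, so A = 1/2, and B = -6 − A·-2 = -5. Therefore
    y(x) = (1/2) x - 5.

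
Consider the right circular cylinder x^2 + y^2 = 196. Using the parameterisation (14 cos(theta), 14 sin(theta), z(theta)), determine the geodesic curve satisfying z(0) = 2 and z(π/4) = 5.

Parameterise the cylinder of radius R = 14 as
    r(θ) = (14 cos θ, 14 sin θ, z(θ)).
The arc-length element is
    ds = sqrt(196 + (dz/dθ)^2) dθ,
so the Lagrangian is L = sqrt(196 + z'^2).
L depends on z' only, not on z or θ, so ∂L/∂z = 0 and
    ∂L/∂z' = z' / sqrt(196 + z'^2).
The Euler-Lagrange equation gives
    d/dθ( z' / sqrt(196 + z'^2) ) = 0,
so z' is constant. Integrating once:
    z(θ) = a θ + b,
a helix on the cylinder (a straight line when the cylinder is unrolled). The constants a, b are determined by the endpoint conditions.
With endpoint conditions z(0) = 2 and z(π/4) = 5: from z(0) = b we get b = 2, and a·π/4 + 2 = 5 gives a = 12/π, so
    z(θ) = (12/π) θ + 2.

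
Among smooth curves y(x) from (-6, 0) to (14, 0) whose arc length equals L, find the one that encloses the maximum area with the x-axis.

Set up the augmented Lagrangian using a multiplier λ for the length constraint:
    F(y, y') = y − λ sqrt(1 + y'^2).
F has no explicit x dependence, so the Beltrami identity yields a first integral
    F − y' ∂F/∂y' = C.
Compute ∂F/∂y' = −λ y' / sqrt(1 + y'^2). Then
    y − λ sqrt(1 + y'^2) + λ y'^2 / sqrt(1 + y'^2) = C
    ⇒  y − λ / sqrt(1 + y'^2) = C.
Solving for y' and integrating gives
    (x − a)^2 + (y − b)^2 = λ^2,
a circular arc of radius λ. The constants a, b are determined by the endpoint conditions y(-6) = y(14) = 0, and λ is fixed implicitly by the length constraint
    ∫_{-6}^{14} sqrt(1 + y'^2) dx = L.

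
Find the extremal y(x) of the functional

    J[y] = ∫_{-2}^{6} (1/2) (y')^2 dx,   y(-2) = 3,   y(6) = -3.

The Lagrangian is L = (1/2) (y')^2.
Compute ∂L/∂y = 0, ∂L/∂y' = y'.
The Euler-Lagrange equation d/dx(∂L/∂y') − ∂L/∂y = 0 reduces to
    y'' = 0.
Its general solution is
    y(x) = A x + B,
with A, B fixed by the endpoint conditions.
Applying the endpoint conditions y(-2) = 3 and y(6) = -3: solve A·-2 + B = 3 and A·6 + B = -3. Subtracting gives A(6 − -2) = -3 − 3, so A = -3/4, and B = 3 − A·-2 = 3/2. Therefore
    y(x) = (-3/4) x + 3/2.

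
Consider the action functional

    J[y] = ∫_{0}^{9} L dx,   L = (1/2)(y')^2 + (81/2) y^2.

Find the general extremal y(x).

The Lagrangian is L = (1/2)(y')^2 + (81/2) y^2.
∂L/∂y = 81y.
∂L/∂y' = y'.
The Euler-Lagrange equation d/dx(∂L/∂y') − ∂L/∂y = 0 becomes:
    y'' - 81 y = 0
General solution: y(x) = A e^(9x) + B e^(-9x), where A and B are arbitrary constants fixed by the endpoint conditions.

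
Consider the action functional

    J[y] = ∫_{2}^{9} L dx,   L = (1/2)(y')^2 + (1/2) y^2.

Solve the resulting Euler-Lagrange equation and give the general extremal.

The Lagrangian is L = (1/2)(y')^2 + (1/2) y^2.
∂L/∂y = y.
∂L/∂y' = y'.
The Euler-Lagrange equation d/dx(∂L/∂y') − ∂L/∂y = 0 becomes:
    y'' - y = 0
General solution: y(x) = A e^x + B e^(-x), where A and B are arbitrary constants fixed by the endpoint conditions.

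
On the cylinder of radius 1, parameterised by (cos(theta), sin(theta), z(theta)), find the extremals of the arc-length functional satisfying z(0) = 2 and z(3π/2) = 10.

Parameterise the cylinder of radius R = 1 as
    r(θ) = (cos θ, sin θ, z(θ)).
The arc-length element is
    ds = sqrt(1 + (dz/dθ)^2) dθ,
so the Lagrangian is L = sqrt(1 + z'^2).
L depends on z' only, not on z or θ, so ∂L/∂z = 0 and
    ∂L/∂z' = z' / sqrt(1 + z'^2).
The Euler-Lagrange equation gives
    d/dθ( z' / sqrt(1 + z'^2) ) = 0,
so z' is constant. Integrating once:
    z(θ) = a θ + b,
a helix on the cylinder (a straight line when the cylinder is unrolled). The constants a, b are determined by the endpoint conditions.
With endpoint conditions z(0) = 2 and z(3π/2) = 10: from z(0) = b we get b = 2, and a·3π/2 + 2 = 10 gives a = 16/(3π), so
    z(θ) = (16/(3π)) θ + 2.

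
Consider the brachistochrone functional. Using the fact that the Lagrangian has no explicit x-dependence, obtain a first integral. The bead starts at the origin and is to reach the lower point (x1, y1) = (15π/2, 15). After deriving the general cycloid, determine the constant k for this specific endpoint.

The Lagrangian L = sqrt((1 + y'^2) / y) has no explicit x dependence, so the Beltrami identity applies:
    L − y' ∂L/∂y' = C.
Compute ∂L/∂y' = y' / sqrt(y (1 + y'^2)).
Substitute:
    sqrt((1 + y'^2)/y) − y'·y' / sqrt(y (1 + y'^2))
    = (1 + y'^2) / sqrt(y (1 + y'^2)) − y'^2 / sqrt(y (1 + y'^2))
    = 1 / sqrt(y (1 + y'^2)) = C.
Squaring and rearranging gives the first integral
    y (1 + y'^2) = 1/C^2 =: k   (constant).
Solving this first-order ODE by the substitution
    y = (k/2)(1 − cos θ)
yields the cycloid parameterisation
    x(θ) = (k/2)(θ − sin θ),   y(θ) = (k/2)(1 − cos θ).
The constant k is fixed by the endpoint condition.
Now fit the given lower endpoint (x1, y1) = (15π/2, 15). At the bottom of the first arch (θ = π), the parametric equations give
    y(π) = (k/2)(1 − cos π) = k,
    x(π) = (k/2)(π − sin π) = kπ/2.
Matching y(π) = 15 gives k = 15, consistent with x(π) = 15π/2. Therefore the specific cycloid is
    x(θ) = (15/2)(θ − sin θ),   y(θ) = (15/2)(1 − cos θ).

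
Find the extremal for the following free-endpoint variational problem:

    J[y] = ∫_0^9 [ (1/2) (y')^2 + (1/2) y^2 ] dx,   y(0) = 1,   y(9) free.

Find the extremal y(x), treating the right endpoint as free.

The Lagrangian L = (1/2) (y')^2 + (1/2) y^2 gives
    ∂L/∂y = 1 y,   ∂L/∂y' = y'.
Euler-Lagrange: y'' − y = 0.
With k = 1, the general solution is
    y(x) = A cosh(x) + B sinh(x).
Fixed left endpoint y(0) = 1 ⇒ A = 1.
The right endpoint x = 9 is free, so the natural (transversality) condition is ∂L/∂y' |_{x=9} = 0, i.e. y'(9) = 0.
Compute y'(x) = A k sinh(k x) + B k cosh(k x), so
    y'(9) = A k sinh(k·9) + B k cosh(k·9) = 0
    ⇒ B = −A tanh(k·9) = − tanh(1·9).
Therefore the extremal is
    y(x) = cosh(1 x) − tanh(1·9) sinh(1 x).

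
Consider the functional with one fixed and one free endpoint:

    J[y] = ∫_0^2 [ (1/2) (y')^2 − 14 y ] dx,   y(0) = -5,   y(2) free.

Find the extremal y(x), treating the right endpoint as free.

The Lagrangian L = (1/2) (y')^2 − 14 y gives
    ∂L/∂y = −14,   ∂L/∂y' = y'.
Euler-Lagrange: d/dx(y') − (−14) = 0, i.e. y'' + 14 = 0, so
    y(x) = −(14/2) x^2 + C1 x + C2.
Fixed left endpoint y(0) = -5 ⇒ C2 = -5.
The right endpoint x = 2 is free, so the natural (transversality) condition is ∂L/∂y' |_{x=2} = 0, i.e. y'(2) = 0.
Compute y'(x) = −14 x + C1, so y'(2) = −28 + C1 = 0 ⇒ C1 = 28.
Therefore the extremal is
    y(x) = −7 x^2 + 28 x − 5.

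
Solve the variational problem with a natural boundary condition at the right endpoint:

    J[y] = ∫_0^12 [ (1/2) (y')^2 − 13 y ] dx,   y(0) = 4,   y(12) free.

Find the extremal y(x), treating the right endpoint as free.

The Lagrangian L = (1/2) (y')^2 − 13 y gives
    ∂L/∂y = −13,   ∂L/∂y' = y'.
Euler-Lagrange: d/dx(y') − (−13) = 0, i.e. y'' + 13 = 0, so
    y(x) = −(13/2) x^2 + C1 x + C2.
Fixed left endpoint y(0) = 4 ⇒ C2 = 4.
The right endpoint x = 12 is free, so the natural (transversality) condition is ∂L/∂y' |_{x=12} = 0, i.e. y'(12) = 0.
Compute y'(x) = −13 x + C1, so y'(12) = −156 + C1 = 0 ⇒ C1 = 156.
Therefore the extremal is
    y(x) = −(13/2) x^2 + 156 x + 4.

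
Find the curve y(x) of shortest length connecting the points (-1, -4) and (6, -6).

Arc-length functional: J[y] = ∫ sqrt(1 + (y')^2) dx.
Lagrangian L = sqrt(1 + (y')^2) has no explicit y dependence, so ∂L/∂y = 0 and the Euler-Lagrange equation gives
    d/dx( y' / sqrt(1 + (y')^2) ) = 0  ⇒  y' / sqrt(1 + (y')^2) = const.
Hence y' is constant, so y(x) is affine.
Fitting the endpoints (-1, -4) and (6, -6):
    slope m = ((-6) − (-4)) / (6 − (-1)) = -2/7,
    intercept c = (-4) − m·(-1) = -30/7.
Extremal: y(x) = (-2/7) x - 30/7.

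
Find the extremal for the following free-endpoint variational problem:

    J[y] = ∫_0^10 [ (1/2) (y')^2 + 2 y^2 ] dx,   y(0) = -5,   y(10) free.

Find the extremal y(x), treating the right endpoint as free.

The Lagrangian L = (1/2) (y')^2 + 2 y^2 gives
    ∂L/∂y = 4 y,   ∂L/∂y' = y'.
Euler-Lagrange: y'' − 4 y = 0.
With k = 2, the general solution is
    y(x) = A cosh(2 x) + B sinh(2 x).
Fixed left endpoint y(0) = -5 ⇒ A = -5.
The right endpoint x = 10 is free, so the natural (transversality) condition is ∂L/∂y' |_{x=10} = 0, i.e. y'(10) = 0.
Compute y'(x) = A k sinh(k x) + B k cosh(k x), so
    y'(10) = A k sinh(k·10) + B k cosh(k·10) = 0
    ⇒ B = −A tanh(k·10) = 5 tanh(2·10).
Therefore the extremal is
    y(x) = −5 cosh(2 x) + 5 tanh(2·10) sinh(2 x).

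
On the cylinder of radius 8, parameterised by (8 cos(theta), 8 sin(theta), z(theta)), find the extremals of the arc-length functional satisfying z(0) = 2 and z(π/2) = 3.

Parameterise the cylinder of radius R = 8 as
    r(θ) = (8 cos θ, 8 sin θ, z(θ)).
The arc-length element is
    ds = sqrt(64 + (dz/dθ)^2) dθ,
so the Lagrangian is L = sqrt(64 + z'^2).
L depends on z' only, not on z or θ, so ∂L/∂z = 0 and
    ∂L/∂z' = z' / sqrt(64 + z'^2).
The Euler-Lagrange equation gives
    d/dθ( z' / sqrt(64 + z'^2) ) = 0,
so z' is constant. Integrating once:
    z(θ) = a θ + b,
a helix on the cylinder (a straight line when the cylinder is unrolled). The constants a, b are determined by the endpoint conditions.
With endpoint conditions z(0) = 2 and z(π/2) = 3: from z(0) = b we get b = 2, and a·π/2 + 2 = 3 gives a = 2/π, so
    z(θ) = (2/π) θ + 2.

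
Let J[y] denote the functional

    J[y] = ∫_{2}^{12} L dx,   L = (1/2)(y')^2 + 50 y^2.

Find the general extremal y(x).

The Lagrangian is L = (1/2)(y')^2 + 50 y^2.
∂L/∂y = 100y.
∂L/∂y' = y'.
The Euler-Lagrange equation d/dx(∂L/∂y') − ∂L/∂y = 0 becomes:
    y'' - 100 y = 0
General solution: y(x) = A e^(10x) + B e^(-10x), where A and B are arbitrary constants fixed by the endpoint conditions.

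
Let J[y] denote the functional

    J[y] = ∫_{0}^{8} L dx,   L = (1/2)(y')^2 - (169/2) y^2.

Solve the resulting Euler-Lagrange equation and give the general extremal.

The Lagrangian is L = (1/2)(y')^2 - (169/2) y^2.
∂L/∂y = -169y.
∂L/∂y' = y'.
The Euler-Lagrange equation d/dx(∂L/∂y') − ∂L/∂y = 0 becomes:
    y'' + 169 y = 0
General solution: y(x) = A sin(13x) + B cos(13x), where A and B are arbitrary constants fixed by the endpoint conditions.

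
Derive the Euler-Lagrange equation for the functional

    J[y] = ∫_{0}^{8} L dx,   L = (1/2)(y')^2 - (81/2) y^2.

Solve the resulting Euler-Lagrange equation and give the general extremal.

The Lagrangian is L = (1/2)(y')^2 - (81/2) y^2.
∂L/∂y = -81y.
∂L/∂y' = y'.
The Euler-Lagrange equation d/dx(∂L/∂y') − ∂L/∂y = 0 becomes:
    y'' + 81 y = 0
General solution: y(x) = A sin(9x) + B cos(9x), where A and B are arbitrary constants fixed by the endpoint conditions.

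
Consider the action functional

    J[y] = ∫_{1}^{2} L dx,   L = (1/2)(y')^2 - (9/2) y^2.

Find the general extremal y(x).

The Lagrangian is L = (1/2)(y')^2 - (9/2) y^2.
∂L/∂y = -9y.
∂L/∂y' = y'.
The Euler-Lagrange equation d/dx(∂L/∂y') − ∂L/∂y = 0 becomes:
    y'' + 9 y = 0
General solution: y(x) = A sin(3x) + B cos(3x), where A and B are arbitrary constants fixed by the endpoint conditions.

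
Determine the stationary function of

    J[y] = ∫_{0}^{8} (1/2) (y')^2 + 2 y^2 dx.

The Lagrangian is L = (1/2) (y')^2 + 2 y^2.
Compute ∂L/∂y = 4y, ∂L/∂y' = y'.
The Euler-Lagrange equation d/dx(∂L/∂y') − ∂L/∂y = 0 reduces to
    y'' − 4 y = 0.
Its general solution is
    y(x) = A e^(2x) + B e^(−2x),
with A, B fixed by the endpoint conditions.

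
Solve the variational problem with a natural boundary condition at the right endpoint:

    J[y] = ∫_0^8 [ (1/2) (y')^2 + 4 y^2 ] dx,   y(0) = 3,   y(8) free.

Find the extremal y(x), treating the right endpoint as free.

The Lagrangian L = (1/2) (y')^2 + 4 y^2 gives
    ∂L/∂y = 8 y,   ∂L/∂y' = y'.
Euler-Lagrange: y'' − 8 y = 0.
With k = sqrt(8), the general solution is
    y(x) = A cosh(sqrt(8) x) + B sinh(sqrt(8) x).
Fixed left endpoint y(0) = 3 ⇒ A = 3.
The right endpoint x = 8 is free, so the natural (transversality) condition is ∂L/∂y' |_{x=8} = 0, i.e. y'(8) = 0.
Compute y'(x) = A k sinh(k x) + B k cosh(k x), so
    y'(8) = A k sinh(k·8) + B k cosh(k·8) = 0
    ⇒ B = −A tanh(k·8) = − 3 tanh(sqrt(8)·8).
Therefore the extremal is
    y(x) = 3 cosh(sqrt(8) x) − 3 tanh(sqrt(8)·8) sinh(sqrt(8) x).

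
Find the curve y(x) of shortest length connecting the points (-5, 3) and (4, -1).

Arc-length functional: J[y] = ∫ sqrt(1 + (y')^2) dx.
Lagrangian L = sqrt(1 + (y')^2) has no explicit y dependence, so ∂L/∂y = 0 and the Euler-Lagrange equation gives
    d/dx( y' / sqrt(1 + (y')^2) ) = 0  ⇒  y' / sqrt(1 + (y')^2) = const.
Hence y' is constant, so y(x) is affine.
Fitting the endpoints (-5, 3) and (4, -1):
    slope m = ((-1) − 3) / (4 − (-5)) = -4/9,
    intercept c = 3 − m·(-5) = 7/9.
Extremal: y(x) = (-4/9) x + 7/9.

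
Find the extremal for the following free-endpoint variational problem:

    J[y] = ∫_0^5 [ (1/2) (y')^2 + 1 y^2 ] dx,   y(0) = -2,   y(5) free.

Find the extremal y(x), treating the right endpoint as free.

The Lagrangian L = (1/2) (y')^2 + 1 y^2 gives
    ∂L/∂y = 2 y,   ∂L/∂y' = y'.
Euler-Lagrange: y'' − 2 y = 0.
With k = sqrt(2), the general solution is
    y(x) = A cosh(sqrt(2) x) + B sinh(sqrt(2) x).
Fixed left endpoint y(0) = -2 ⇒ A = -2.
The right endpoint x = 5 is free, so the natural (transversality) condition is ∂L/∂y' |_{x=5} = 0, i.e. y'(5) = 0.
Compute y'(x) = A k sinh(k x) + B k cosh(k x), so
    y'(5) = A k sinh(k·5) + B k cosh(k·5) = 0
    ⇒ B = −A tanh(k·5) = 2 tanh(sqrt(2)·5).
Therefore the extremal is
    y(x) = −2 cosh(sqrt(2) x) + 2 tanh(sqrt(2)·5) sinh(sqrt(2) x).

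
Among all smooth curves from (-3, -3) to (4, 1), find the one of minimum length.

Arc-length functional: J[y] = ∫ sqrt(1 + (y')^2) dx.
Lagrangian L = sqrt(1 + (y')^2) has no explicit y dependence, so ∂L/∂y = 0 and the Euler-Lagrange equation gives
    d/dx( y' / sqrt(1 + (y')^2) ) = 0  ⇒  y' / sqrt(1 + (y')^2) = const.
Hence y' is constant, so y(x) is affine.
Fitting the endpoints (-3, -3) and (4, 1):
    slope m = (1 − (-3)) / (4 − (-3)) = 4/7,
    intercept c = (-3) − m·(-3) = -9/7.
Extremal: y(x) = (4/7) x - 9/7.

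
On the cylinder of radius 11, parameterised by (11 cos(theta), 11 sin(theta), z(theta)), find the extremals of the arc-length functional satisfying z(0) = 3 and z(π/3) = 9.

Parameterise the cylinder of radius R = 11 as
    r(θ) = (11 cos θ, 11 sin θ, z(θ)).
The arc-length element is
    ds = sqrt(121 + (dz/dθ)^2) dθ,
so the Lagrangian is L = sqrt(121 + z'^2).
L depends on z' only, not on z or θ, so ∂L/∂z = 0 and
    ∂L/∂z' = z' / sqrt(121 + z'^2).
The Euler-Lagrange equation gives
    d/dθ( z' / sqrt(121 + z'^2) ) = 0,
so z' is constant. Integrating once:
    z(θ) = a θ + b,
a helix on the cylinder (a straight line when the cylinder is unrolled). The constants a, b are determined by the endpoint conditions.
With endpoint conditions z(0) = 3 and z(π/3) = 9: from z(0) = b we get b = 3, and a·π/3 + 3 = 9 gives a = 18/π, so
    z(θ) = (18/π) θ + 3.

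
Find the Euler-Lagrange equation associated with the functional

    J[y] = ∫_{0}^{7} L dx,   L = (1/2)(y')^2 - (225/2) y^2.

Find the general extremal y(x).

The Lagrangian is L = (1/2)(y')^2 - (225/2) y^2.
∂L/∂y = -225y.
∂L/∂y' = y'.
The Euler-Lagrange equation d/dx(∂L/∂y') − ∂L/∂y = 0 becomes:
    y'' + 225 y = 0
General solution: y(x) = A sin(15x) + B cos(15x), where A and B are arbitrary constants fixed by the endpoint conditions.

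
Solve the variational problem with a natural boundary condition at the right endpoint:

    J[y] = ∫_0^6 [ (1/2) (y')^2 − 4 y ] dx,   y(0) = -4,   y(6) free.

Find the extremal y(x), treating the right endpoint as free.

The Lagrangian L = (1/2) (y')^2 − 4 y gives
    ∂L/∂y = −4,   ∂L/∂y' = y'.
Euler-Lagrange: d/dx(y') − (−4) = 0, i.e. y'' + 4 = 0, so
    y(x) = −(4/2) x^2 + C1 x + C2.
Fixed left endpoint y(0) = -4 ⇒ C2 = -4.
The right endpoint x = 6 is free, so the natural (transversality) condition is ∂L/∂y' |_{x=6} = 0, i.e. y'(6) = 0.
Compute y'(x) = −4 x + C1, so y'(6) = −24 + C1 = 0 ⇒ C1 = 24.
Therefore the extremal is
    y(x) = −2 x^2 + 24 x − 4.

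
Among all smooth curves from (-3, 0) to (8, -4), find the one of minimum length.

Arc-length functional: J[y] = ∫ sqrt(1 + (y')^2) dx.
Lagrangian L = sqrt(1 + (y')^2) has no explicit y dependence, so ∂L/∂y = 0 and the Euler-Lagrange equation gives
    d/dx( y' / sqrt(1 + (y')^2) ) = 0  ⇒  y' / sqrt(1 + (y')^2) = const.
Hence y' is constant, so y(x) is affine.
Fitting the endpoints (-3, 0) and (8, -4):
    slope m = ((-4) − 0) / (8 − (-3)) = -4/11,
    intercept c = 0 − m·(-3) = -12/11.
Extremal: y(x) = (-4/11) x - 12/11.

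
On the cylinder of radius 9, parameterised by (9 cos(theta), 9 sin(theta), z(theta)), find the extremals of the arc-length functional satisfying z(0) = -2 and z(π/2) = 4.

Parameterise the cylinder of radius R = 9 as
    r(θ) = (9 cos θ, 9 sin θ, z(θ)).
The arc-length element is
    ds = sqrt(81 + (dz/dθ)^2) dθ,
so the Lagrangian is L = sqrt(81 + z'^2).
L depends on z' only, not on z or θ, so ∂L/∂z = 0 and
    ∂L/∂z' = z' / sqrt(81 + z'^2).
The Euler-Lagrange equation gives
    d/dθ( z' / sqrt(81 + z'^2) ) = 0,
so z' is constant. Integrating once:
    z(θ) = a θ + b,
a helix on the cylinder (a straight line when the cylinder is unrolled). The constants a, b are determined by the endpoint conditions.
With endpoint conditions z(0) = -2 and z(π/2) = 4: from z(0) = b we get b = -2, and a·π/2 + -2 = 4 gives a = 12/π, so
    z(θ) = (12/π) θ − 2.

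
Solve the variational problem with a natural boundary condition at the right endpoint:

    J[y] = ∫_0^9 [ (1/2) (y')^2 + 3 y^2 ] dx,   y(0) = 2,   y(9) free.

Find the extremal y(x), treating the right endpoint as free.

The Lagrangian L = (1/2) (y')^2 + 3 y^2 gives
    ∂L/∂y = 6 y,   ∂L/∂y' = y'.
Euler-Lagrange: y'' − 6 y = 0.
With k = sqrt(6), the general solution is
    y(x) = A cosh(sqrt(6) x) + B sinh(sqrt(6) x).
Fixed left endpoint y(0) = 2 ⇒ A = 2.
The right endpoint x = 9 is free, so the natural (transversality) condition is ∂L/∂y' |_{x=9} = 0, i.e. y'(9) = 0.
Compute y'(x) = A k sinh(k x) + B k cosh(k x), so
    y'(9) = A k sinh(k·9) + B k cosh(k·9) = 0
    ⇒ B = −A tanh(k·9) = − 2 tanh(sqrt(6)·9).
Therefore the extremal is
    y(x) = 2 cosh(sqrt(6) x) − 2 tanh(sqrt(6)·9) sinh(sqrt(6) x).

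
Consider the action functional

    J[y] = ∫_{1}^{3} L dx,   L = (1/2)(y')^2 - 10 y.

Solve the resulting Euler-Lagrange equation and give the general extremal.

The Lagrangian is L = (1/2)(y')^2 - 10 y.
∂L/∂y = -10.
∂L/∂y' = y'.
The Euler-Lagrange equation d/dx(∂L/∂y') − ∂L/∂y = 0 becomes:
    y'' + 10 = 0
General solution: y(x) = -5 x^2 + A x + B, where A and B are arbitrary constants fixed by the endpoint conditions.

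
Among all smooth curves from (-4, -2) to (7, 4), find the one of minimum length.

Arc-length functional: J[y] = ∫ sqrt(1 + (y')^2) dx.
Lagrangian L = sqrt(1 + (y')^2) has no explicit y dependence, so ∂L/∂y = 0 and the Euler-Lagrange equation gives
    d/dx( y' / sqrt(1 + (y')^2) ) = 0  ⇒  y' / sqrt(1 + (y')^2) = const.
Hence y' is constant, so y(x) is affine.
Fitting the endpoints (-4, -2) and (7, 4):
    slope m = (4 − (-2)) / (7 − (-4)) = 6/11,
    intercept c = (-2) − m·(-4) = 2/11.
Extremal: y(x) = (6/11) x + 2/11.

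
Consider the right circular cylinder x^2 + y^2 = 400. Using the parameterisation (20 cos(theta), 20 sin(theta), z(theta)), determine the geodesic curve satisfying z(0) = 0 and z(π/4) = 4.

Parameterise the cylinder of radius R = 20 as
    r(θ) = (20 cos θ, 20 sin θ, z(θ)).
The arc-length element is
    ds = sqrt(400 + (dz/dθ)^2) dθ,
so the Lagrangian is L = sqrt(400 + z'^2).
L depends on z' only, not on z or θ, so ∂L/∂z = 0 and
    ∂L/∂z' = z' / sqrt(400 + z'^2).
The Euler-Lagrange equation gives
    d/dθ( z' / sqrt(400 + z'^2) ) = 0,
so z' is constant. Integrating once:
    z(θ) = a θ + b,
a helix on the cylinder (a straight line when the cylinder is unrolled). The constants a, b are determined by the endpoint conditions.
With endpoint conditions z(0) = 0 and z(π/4) = 4: from z(0) = b we get b = 0, and a·π/4 + 0 = 4 gives a = 16/π, so
    z(θ) = (16/π) θ.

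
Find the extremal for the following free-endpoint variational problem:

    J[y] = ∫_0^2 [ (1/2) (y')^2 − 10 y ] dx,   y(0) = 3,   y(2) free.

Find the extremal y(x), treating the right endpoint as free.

The Lagrangian L = (1/2) (y')^2 − 10 y gives
    ∂L/∂y = −10,   ∂L/∂y' = y'.
Euler-Lagrange: d/dx(y') − (−10) = 0, i.e. y'' + 10 = 0, so
    y(x) = −(10/2) x^2 + C1 x + C2.
Fixed left endpoint y(0) = 3 ⇒ C2 = 3.
The right endpoint x = 2 is free, so the natural (transversality) condition is ∂L/∂y' |_{x=2} = 0, i.e. y'(2) = 0.
Compute y'(x) = −10 x + C1, so y'(2) = −20 + C1 = 0 ⇒ C1 = 20.
Therefore the extremal is
    y(x) = −5 x^2 + 20 x + 3.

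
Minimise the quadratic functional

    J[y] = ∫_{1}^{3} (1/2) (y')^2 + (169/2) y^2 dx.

The Lagrangian is L = (1/2) (y')^2 + (169/2) y^2.
Compute ∂L/∂y = 169y, ∂L/∂y' = y'.
The Euler-Lagrange equation d/dx(∂L/∂y') − ∂L/∂y = 0 reduces to
    y'' − 169 y = 0.
Its general solution is
    y(x) = A e^(13x) + B e^(−13x),
with A, B fixed by the endpoint conditions.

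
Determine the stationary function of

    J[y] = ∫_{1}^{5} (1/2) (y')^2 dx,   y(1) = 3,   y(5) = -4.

The Lagrangian is L = (1/2) (y')^2.
Compute ∂L/∂y = 0, ∂L/∂y' = y'.
The Euler-Lagrange equation d/dx(∂L/∂y') − ∂L/∂y = 0 reduces to
    y'' = 0.
Its general solution is
    y(x) = A x + B,
with A, B fixed by the endpoint conditions.
Applying the endpoint conditions y(1) = 3 and y(5) = -4: solve A·1 + B = 3 and A·5 + B = -4. Subtracting gives A(5 − 1) = -4 − 3, so A = -7/4, and B = 3 − A·1 = 19/4. Therefore
    y(x) = (-7/4) x + 19/4.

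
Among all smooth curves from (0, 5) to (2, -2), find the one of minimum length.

Arc-length functional: J[y] = ∫ sqrt(1 + (y')^2) dx.
Lagrangian L = sqrt(1 + (y')^2) has no explicit y dependence, so ∂L/∂y = 0 and the Euler-Lagrange equation gives
    d/dx( y' / sqrt(1 + (y')^2) ) = 0  ⇒  y' / sqrt(1 + (y')^2) = const.
Hence y' is constant, so y(x) is affine.
Fitting the endpoints (0, 5) and (2, -2):
    slope m = ((-2) − 5) / (2 − 0) = -7/2,
    intercept c = 5 − m·0 = 5.
Extremal: y(x) = (-7/2) x + 5.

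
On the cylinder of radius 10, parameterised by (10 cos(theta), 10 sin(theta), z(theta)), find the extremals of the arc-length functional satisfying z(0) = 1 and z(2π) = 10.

Parameterise the cylinder of radius R = 10 as
    r(θ) = (10 cos θ, 10 sin θ, z(θ)).
The arc-length element is
    ds = sqrt(100 + (dz/dθ)^2) dθ,
so the Lagrangian is L = sqrt(100 + z'^2).
L depends on z' only, not on z or θ, so ∂L/∂z = 0 and
    ∂L/∂z' = z' / sqrt(100 + z'^2).
The Euler-Lagrange equation gives
    d/dθ( z' / sqrt(100 + z'^2) ) = 0,
so z' is constant. Integrating once:
    z(θ) = a θ + b,
a helix on the cylinder (a straight line when the cylinder is unrolled). The constants a, b are determined by the endpoint conditions.
With endpoint conditions z(0) = 1 and z(2π) = 10: from z(0) = b we get b = 1, and a·2π + 1 = 10 gives a = 9/(2π), so
    z(θ) = (9/(2π)) θ + 1.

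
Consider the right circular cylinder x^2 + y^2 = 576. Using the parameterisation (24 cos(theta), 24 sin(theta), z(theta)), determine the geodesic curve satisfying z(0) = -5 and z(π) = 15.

Parameterise the cylinder of radius R = 24 as
    r(θ) = (24 cos θ, 24 sin θ, z(θ)).
The arc-length element is
    ds = sqrt(576 + (dz/dθ)^2) dθ,
so the Lagrangian is L = sqrt(576 + z'^2).
L depends on z' only, not on z or θ, so ∂L/∂z = 0 and
    ∂L/∂z' = z' / sqrt(576 + z'^2).
The Euler-Lagrange equation gives
    d/dθ( z' / sqrt(576 + z'^2) ) = 0,
so z' is constant. Integrating once:
    z(θ) = a θ + b,
a helix on the cylinder (a straight line when the cylinder is unrolled). The constants a, b are determined by the endpoint conditions.
With endpoint conditions z(0) = -5 and z(π) = 15: from z(0) = b we get b = -5, and a·π + -5 = 15 gives a = 20/π, so
    z(θ) = (20/π) θ − 5.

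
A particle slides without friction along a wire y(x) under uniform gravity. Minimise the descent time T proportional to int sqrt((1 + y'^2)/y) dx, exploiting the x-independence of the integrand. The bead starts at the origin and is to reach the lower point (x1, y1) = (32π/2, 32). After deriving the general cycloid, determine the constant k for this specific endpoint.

The Lagrangian L = sqrt((1 + y'^2) / y) has no explicit x dependence, so the Beltrami identity applies:
    L − y' ∂L/∂y' = C.
Compute ∂L/∂y' = y' / sqrt(y (1 + y'^2)).
Substitute:
    sqrt((1 + y'^2)/y) − y'·y' / sqrt(y (1 + y'^2))
    = (1 + y'^2) / sqrt(y (1 + y'^2)) − y'^2 / sqrt(y (1 + y'^2))
    = 1 / sqrt(y (1 + y'^2)) = C.
Squaring and rearranging gives the first integral
    y (1 + y'^2) = 1/C^2 =: k   (constant).
Solving this first-order ODE by the substitution
    y = (k/2)(1 − cos θ)
yields the cycloid parameterisation
    x(θ) = (k/2)(θ − sin θ),   y(θ) = (k/2)(1 − cos θ).
The constant k is fixed by the endpoint condition.
Now fit the given lower endpoint (x1, y1) = (32π/2, 32). At the bottom of the first arch (θ = π), the parametric equations give
    y(π) = (k/2)(1 − cos π) = k,
    x(π) = (k/2)(π − sin π) = kπ/2.
Matching y(π) = 32 gives k = 32, consistent with x(π) = 32π/2. Therefore the specific cycloid is
    x(θ) = (32/2)(θ − sin θ),   y(θ) = (32/2)(1 − cos θ).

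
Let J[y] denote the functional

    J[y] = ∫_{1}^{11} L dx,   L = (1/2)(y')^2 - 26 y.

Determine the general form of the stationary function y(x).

The Lagrangian is L = (1/2)(y')^2 - 26 y.
∂L/∂y = -26.
∂L/∂y' = y'.
The Euler-Lagrange equation d/dx(∂L/∂y') − ∂L/∂y = 0 becomes:
    y'' + 26 = 0
General solution: y(x) = -13 x^2 + A x + B, where A and B are arbitrary constants fixed by the endpoint conditions.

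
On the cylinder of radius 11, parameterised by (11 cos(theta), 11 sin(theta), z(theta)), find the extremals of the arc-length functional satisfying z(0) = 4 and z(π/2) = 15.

Parameterise the cylinder of radius R = 11 as
    r(θ) = (11 cos θ, 11 sin θ, z(θ)).
The arc-length element is
    ds = sqrt(121 + (dz/dθ)^2) dθ,
so the Lagrangian is L = sqrt(121 + z'^2).
L depends on z' only, not on z or θ, so ∂L/∂z = 0 and
    ∂L/∂z' = z' / sqrt(121 + z'^2).
The Euler-Lagrange equation gives
    d/dθ( z' / sqrt(121 + z'^2) ) = 0,
so z' is constant. Integrating once:
    z(θ) = a θ + b,
a helix on the cylinder (a straight line when the cylinder is unrolled). The constants a, b are determined by the endpoint conditions.
With endpoint conditions z(0) = 4 and z(π/2) = 15: from z(0) = b we get b = 4, and a·π/2 + 4 = 15 gives a = 22/π, so
    z(θ) = (22/π) θ + 4.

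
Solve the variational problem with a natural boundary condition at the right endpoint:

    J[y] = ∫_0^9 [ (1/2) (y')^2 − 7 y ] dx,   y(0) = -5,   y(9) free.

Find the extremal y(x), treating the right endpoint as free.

The Lagrangian L = (1/2) (y')^2 − 7 y gives
    ∂L/∂y = −7,   ∂L/∂y' = y'.
Euler-Lagrange: d/dx(y') − (−7) = 0, i.e. y'' + 7 = 0, so
    y(x) = −(7/2) x^2 + C1 x + C2.
Fixed left endpoint y(0) = -5 ⇒ C2 = -5.
The right endpoint x = 9 is free, so the natural (transversality) condition is ∂L/∂y' |_{x=9} = 0, i.e. y'(9) = 0.
Compute y'(x) = −7 x + C1, so y'(9) = −63 + C1 = 0 ⇒ C1 = 63.
Therefore the extremal is
    y(x) = −(7/2) x^2 + 63 x − 5.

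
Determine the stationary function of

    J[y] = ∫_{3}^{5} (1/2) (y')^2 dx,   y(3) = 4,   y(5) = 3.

The Lagrangian is L = (1/2) (y')^2.
Compute ∂L/∂y = 0, ∂L/∂y' = y'.
The Euler-Lagrange equation d/dx(∂L/∂y') − ∂L/∂y = 0 reduces to
    y'' = 0.
Its general solution is
    y(x) = A x + B,
with A, B fixed by the endpoint conditions.
Applying the endpoint conditions y(3) = 4 and y(5) = 3: solve A·3 + B = 4 and A·5 + B = 3. Subtracting gives A(5 − 3) = 3 − 4, so A = -1/2, and B = 4 − A·3 = 11/2. Therefore
    y(x) = (-1/2) x + 11/2.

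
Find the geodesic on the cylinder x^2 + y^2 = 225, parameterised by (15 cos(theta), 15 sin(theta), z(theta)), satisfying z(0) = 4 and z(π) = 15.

Parameterise the cylinder of radius R = 15 as
    r(θ) = (15 cos θ, 15 sin θ, z(θ)).
The arc-length element is
    ds = sqrt(225 + (dz/dθ)^2) dθ,
so the Lagrangian is L = sqrt(225 + z'^2).
L depends on z' only, not on z or θ, so ∂L/∂z = 0 and
    ∂L/∂z' = z' / sqrt(225 + z'^2).
The Euler-Lagrange equation gives
    d/dθ( z' / sqrt(225 + z'^2) ) = 0,
so z' is constant. Integrating once:
    z(θ) = a θ + b,
a helix on the cylinder (a straight line when the cylinder is unrolled). The constants a, b are determined by the endpoint conditions.
With endpoint conditions z(0) = 4 and z(π) = 15: from z(0) = b we get b = 4, and a·π + 4 = 15 gives a = 11/π, so
    z(θ) = (11/π) θ + 4.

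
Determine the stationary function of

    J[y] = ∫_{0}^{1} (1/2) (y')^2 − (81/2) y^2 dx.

The Lagrangian is L = (1/2) (y')^2 − (81/2) y^2.
Compute ∂L/∂y = -81y, ∂L/∂y' = y'.
The Euler-Lagrange equation d/dx(∂L/∂y') − ∂L/∂y = 0 reduces to
    y'' + 81 y = 0.
Its general solution is
    y(x) = A sin(9x) + B cos(9x),
with A, B fixed by the endpoint conditions.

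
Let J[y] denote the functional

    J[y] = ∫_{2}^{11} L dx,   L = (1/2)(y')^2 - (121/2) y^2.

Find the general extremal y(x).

The Lagrangian is L = (1/2)(y')^2 - (121/2) y^2.
∂L/∂y = -121y.
∂L/∂y' = y'.
The Euler-Lagrange equation d/dx(∂L/∂y') − ∂L/∂y = 0 becomes:
    y'' + 121 y = 0
General solution: y(x) = A sin(11x) + B cos(11x), where A and B are arbitrary constants fixed by the endpoint conditions.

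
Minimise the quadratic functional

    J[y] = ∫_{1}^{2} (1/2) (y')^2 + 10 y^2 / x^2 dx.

The Lagrangian is L = (1/2) (y')^2 + 10 y^2 / x^2.
Compute ∂L/∂y = 20y/x^2, ∂L/∂y' = y'.
The Euler-Lagrange equation d/dx(∂L/∂y') − ∂L/∂y = 0 reduces to
    y'' − 20/x^2 · y = 0  (x > 0).
Its general solution is
    y(x) = A x^5 + B x^(-4),
with A, B fixed by the endpoint conditions.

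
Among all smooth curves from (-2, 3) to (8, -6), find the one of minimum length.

Arc-length functional: J[y] = ∫ sqrt(1 + (y')^2) dx.
Lagrangian L = sqrt(1 + (y')^2) has no explicit y dependence, so ∂L/∂y = 0 and the Euler-Lagrange equation gives
    d/dx( y' / sqrt(1 + (y')^2) ) = 0  ⇒  y' / sqrt(1 + (y')^2) = const.
Hence y' is constant, so y(x) is affine.
Fitting the endpoints (-2, 3) and (8, -6):
    slope m = ((-6) − 3) / (8 − (-2)) = -9/10,
    intercept c = 3 − m·(-2) = 6/5.
Extremal: y(x) = (-9/10) x + 6/5.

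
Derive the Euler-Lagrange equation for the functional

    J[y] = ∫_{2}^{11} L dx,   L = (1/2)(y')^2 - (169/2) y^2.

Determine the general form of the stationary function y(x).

The Lagrangian is L = (1/2)(y')^2 - (169/2) y^2.
∂L/∂y = -169y.
∂L/∂y' = y'.
The Euler-Lagrange equation d/dx(∂L/∂y') − ∂L/∂y = 0 becomes:
    y'' + 169 y = 0
General solution: y(x) = A sin(13x) + B cos(13x), where A and B are arbitrary constants fixed by the endpoint conditions.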